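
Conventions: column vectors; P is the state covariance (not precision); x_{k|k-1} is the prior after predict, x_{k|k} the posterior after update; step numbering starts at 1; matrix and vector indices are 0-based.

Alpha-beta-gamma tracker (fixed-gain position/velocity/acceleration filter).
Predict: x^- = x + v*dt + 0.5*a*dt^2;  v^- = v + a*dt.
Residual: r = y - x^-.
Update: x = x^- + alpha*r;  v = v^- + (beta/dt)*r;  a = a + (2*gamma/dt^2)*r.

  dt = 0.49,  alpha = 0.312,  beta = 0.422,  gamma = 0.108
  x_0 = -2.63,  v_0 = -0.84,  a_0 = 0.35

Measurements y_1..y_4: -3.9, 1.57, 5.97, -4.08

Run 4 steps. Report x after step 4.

step 1: x_pred=-2.9996  r=-0.9004  x^+=-3.2805  v^+=-1.4440  a^+=-0.4600
step 2: x_pred=-4.0433  r=5.6133  x^+=-2.2919  v^+=3.1649  a^+=4.5898
step 3: x_pred=-0.1901  r=6.1601  x^+=1.7318  v^+=10.7192  a^+=10.1316
step 4: x_pred=8.2005  r=-12.2805  x^+=4.3690  v^+=5.1074  a^+=-0.9163

x_post = 4.3690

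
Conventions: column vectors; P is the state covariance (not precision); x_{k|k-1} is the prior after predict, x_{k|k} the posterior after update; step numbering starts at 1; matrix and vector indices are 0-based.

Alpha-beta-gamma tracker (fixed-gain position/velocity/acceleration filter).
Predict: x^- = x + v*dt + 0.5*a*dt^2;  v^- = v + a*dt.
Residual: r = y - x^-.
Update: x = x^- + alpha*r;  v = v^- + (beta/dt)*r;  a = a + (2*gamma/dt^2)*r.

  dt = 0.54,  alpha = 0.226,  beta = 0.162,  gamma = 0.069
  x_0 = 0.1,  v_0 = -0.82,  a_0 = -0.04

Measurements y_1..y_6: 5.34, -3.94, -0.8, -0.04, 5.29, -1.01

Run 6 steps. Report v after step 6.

v_post = 0.6515

step 1: x_pred=-0.3486  r=5.6886  x^+=0.9370  v^+=0.8650  a^+=2.6522
step 2: x_pred=1.7908  r=-5.7308  x^+=0.4956  v^+=0.5779  a^+=-0.0599
step 3: x_pred=0.7990  r=-1.5990  x^+=0.4376  v^+=0.0659  a^+=-0.8167
step 4: x_pred=0.3541  r=-0.3941  x^+=0.2650  v^+=-0.4934  a^+=-1.0032
step 5: x_pred=-0.1476  r=5.4376  x^+=1.0813  v^+=0.5962  a^+=1.5702
step 6: x_pred=1.6322  r=-2.6422  x^+=1.0350  v^+=0.6515  a^+=0.3198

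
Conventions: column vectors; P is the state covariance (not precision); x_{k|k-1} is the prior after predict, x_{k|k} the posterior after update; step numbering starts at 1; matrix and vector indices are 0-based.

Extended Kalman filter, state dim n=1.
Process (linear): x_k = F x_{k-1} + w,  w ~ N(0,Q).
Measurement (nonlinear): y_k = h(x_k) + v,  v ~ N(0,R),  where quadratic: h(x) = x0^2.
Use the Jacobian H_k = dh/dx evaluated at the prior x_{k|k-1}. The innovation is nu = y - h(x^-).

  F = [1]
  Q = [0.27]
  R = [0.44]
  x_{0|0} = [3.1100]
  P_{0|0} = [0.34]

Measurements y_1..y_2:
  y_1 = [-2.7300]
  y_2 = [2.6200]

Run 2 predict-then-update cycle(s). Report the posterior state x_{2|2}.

x_post = [1.5854]

step 1: x^-=[3.1100]  P^-=[0.6100]  H_jac=[6.2200]  S=[24.0399]  K=[0.1578]  nu=[-12.4021]  x^+=[1.1526]  P^+=[0.0112]
step 2: x^-=[1.1526]  P^-=[0.2812]  H_jac=[2.3052]  S=[1.9341]  K=[0.3351]  nu=[1.2915]  x^+=[1.5854]  P^+=[0.0640]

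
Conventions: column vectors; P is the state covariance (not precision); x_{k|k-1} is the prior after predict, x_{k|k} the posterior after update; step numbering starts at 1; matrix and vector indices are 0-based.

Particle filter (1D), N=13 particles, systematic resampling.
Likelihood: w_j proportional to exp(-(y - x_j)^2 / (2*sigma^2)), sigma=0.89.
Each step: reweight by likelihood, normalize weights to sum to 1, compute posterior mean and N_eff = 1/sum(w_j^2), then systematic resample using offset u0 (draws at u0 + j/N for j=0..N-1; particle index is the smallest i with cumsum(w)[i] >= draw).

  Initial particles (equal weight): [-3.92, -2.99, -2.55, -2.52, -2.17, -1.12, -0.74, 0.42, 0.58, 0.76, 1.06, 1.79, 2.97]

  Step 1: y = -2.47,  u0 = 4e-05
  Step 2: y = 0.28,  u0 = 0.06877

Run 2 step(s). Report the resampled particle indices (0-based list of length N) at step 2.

resampled_idx = [7, 9, 11, 12, 12, 12, 12, 12, 12, 12, 12, 12, 12]

step 1: w=[0.0586, 0.1863, 0.2201, 0.2207, 0.2088, 0.0699, 0.0334, 0.0011, 0.0006, 0.0003, 0.0001, 0.0000, 0.0000]  mean=-2.4592  Neff=5.4086  idx=[0, 1, 1, 1, 2, 2, 2, 3, 3, 4, 4, 4, 5]
step 2: w=[0.0000, 0.0030, 0.0030, 0.0030, 0.0161, 0.0161, 0.0161, 0.0180, 0.0180, 0.0573, 0.0573, 0.0573, 0.7349]  mean=-1.4367  Neff=1.8137  idx=[7, 9, 11, 12, 12, 12, 12, 12, 12, 12, 12, 12, 12]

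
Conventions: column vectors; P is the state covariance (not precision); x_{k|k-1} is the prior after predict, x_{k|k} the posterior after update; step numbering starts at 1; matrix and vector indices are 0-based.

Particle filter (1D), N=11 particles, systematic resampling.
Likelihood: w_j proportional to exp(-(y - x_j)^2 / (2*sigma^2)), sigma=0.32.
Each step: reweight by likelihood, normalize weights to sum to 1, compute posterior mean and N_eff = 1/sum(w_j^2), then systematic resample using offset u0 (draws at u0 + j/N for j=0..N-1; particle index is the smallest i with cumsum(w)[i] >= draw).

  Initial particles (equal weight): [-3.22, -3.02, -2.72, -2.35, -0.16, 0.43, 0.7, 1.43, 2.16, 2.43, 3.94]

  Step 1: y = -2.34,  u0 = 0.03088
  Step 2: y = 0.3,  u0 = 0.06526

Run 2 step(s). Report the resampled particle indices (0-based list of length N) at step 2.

step 1: w=[0.0141, 0.0645, 0.3048, 0.6166, 0.0000, 0.0000, 0.0000, 0.0000, 0.0000, 0.0000, 0.0000]  mean=-2.5182  Neff=2.0943  idx=[1, 2, 2, 2, 3, 3, 3, 3, 3, 3, 3]
step 2: w=[0.0000, 0.0000, 0.0000, 0.0000, 0.1429, 0.1429, 0.1429, 0.1429, 0.1429, 0.1429, 0.1429]  mean=-2.3500  Neff=7.0002  idx=[4, 5, 5, 6, 7, 7, 8, 8, 9, 10, 10]

resampled_idx = [4, 5, 5, 6, 7, 7, 8, 8, 9, 10, 10]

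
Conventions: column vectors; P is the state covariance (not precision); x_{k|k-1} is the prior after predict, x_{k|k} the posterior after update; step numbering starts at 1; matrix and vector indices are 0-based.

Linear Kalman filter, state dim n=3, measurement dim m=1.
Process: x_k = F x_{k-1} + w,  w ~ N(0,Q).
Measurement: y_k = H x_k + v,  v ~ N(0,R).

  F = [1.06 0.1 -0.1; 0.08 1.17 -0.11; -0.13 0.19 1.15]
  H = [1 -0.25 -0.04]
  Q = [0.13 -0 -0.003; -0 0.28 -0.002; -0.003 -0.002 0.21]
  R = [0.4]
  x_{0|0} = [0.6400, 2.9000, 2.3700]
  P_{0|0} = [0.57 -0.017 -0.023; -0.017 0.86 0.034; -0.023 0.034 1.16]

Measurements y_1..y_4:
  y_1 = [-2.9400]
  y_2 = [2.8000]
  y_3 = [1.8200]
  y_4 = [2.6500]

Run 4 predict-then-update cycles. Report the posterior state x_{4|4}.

x_post = [3.4692, 5.3936, 4.0343]

step 1: x^-=[0.7314, 3.1835, 3.1933]  P^-=[0.7912 0.1390 -0.2269; 0.1390 1.4634 0.0814; -0.2269 0.0814 1.8074]  S=[1.2359]  K=[0.6195; -0.1862; -0.2585]  nu=[-2.7478]  x^+=[-0.9707, 3.6951, 3.9037]  P^+=[0.3170 0.2815 -0.0289; 0.2815 1.4206 0.0219; -0.0289 0.0219 1.7247]
step 2: x^-=[-1.0498, 3.8162, 5.3176]  P^-=[0.5830 0.5643 -0.1985; 0.5643 2.2951 0.0798; -0.1985 0.0798 2.5519]  S=[0.8659]  K=[0.5196; -0.0146; -0.3702]  nu=[5.0166]  x^+=[1.5567, 3.7428, 3.4603]  P^+=[0.3493 0.5709 -0.0320; 0.5709 2.2949 0.0751; -0.0320 0.0751 2.4333]
step 3: x^-=[1.6783, 4.1229, 4.4882]  P^-=[0.6960 1.0318 -0.2120; 1.0318 3.5413 0.2146; -0.2120 0.2146 3.5309]  S=[0.8283]  K=[0.5391; 0.1665; -0.4912]  nu=[1.3519]  x^+=[2.4071, 4.3480, 3.8241]  P^+=[0.4553 0.9575 0.0073; 0.9575 3.5183 0.2823; 0.0073 0.2823 3.3310]
step 4: x^-=[2.6040, 4.8591, 4.9109]  P^-=[0.9058 1.6450 -0.1654; 1.6450 5.2459 0.5977; -0.1654 0.5977 4.8239]  S=[0.8441]  K=[0.5938; 0.3667; -0.6016]  nu=[1.4573]  x^+=[3.4692, 5.3936, 4.0343]  P^+=[0.6082 1.4611 0.1361; 1.4611 5.1323 0.7839; 0.1361 0.7839 4.5184]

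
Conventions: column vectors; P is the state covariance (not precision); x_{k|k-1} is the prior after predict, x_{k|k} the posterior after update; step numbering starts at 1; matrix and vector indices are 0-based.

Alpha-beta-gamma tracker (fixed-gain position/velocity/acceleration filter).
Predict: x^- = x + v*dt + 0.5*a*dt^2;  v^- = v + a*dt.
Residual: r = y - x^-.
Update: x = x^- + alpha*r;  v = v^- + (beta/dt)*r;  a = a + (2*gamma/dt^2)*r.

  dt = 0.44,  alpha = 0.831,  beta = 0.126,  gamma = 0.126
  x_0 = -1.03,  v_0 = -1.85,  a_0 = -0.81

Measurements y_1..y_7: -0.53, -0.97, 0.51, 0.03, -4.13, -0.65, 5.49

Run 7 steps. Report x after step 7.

step 1: x_pred=-1.9224  r=1.3924  x^+=-0.7653  v^+=-1.8077  a^+=1.0024
step 2: x_pred=-1.4637  r=0.4937  x^+=-1.0534  v^+=-1.2252  a^+=1.6450
step 3: x_pred=-1.4333  r=1.9433  x^+=0.1816  v^+=0.0551  a^+=4.1745
step 4: x_pred=0.6099  r=-0.5799  x^+=0.1280  v^+=1.7258  a^+=3.4197
step 5: x_pred=1.2184  r=-5.3484  x^+=-3.2261  v^+=1.6988  a^+=-3.5421
step 6: x_pred=-2.8215  r=2.1715  x^+=-1.0170  v^+=0.7622  a^+=-0.7155
step 7: x_pred=-0.7509  r=6.2409  x^+=4.4353  v^+=2.2345  a^+=7.4080

x_post = 4.4353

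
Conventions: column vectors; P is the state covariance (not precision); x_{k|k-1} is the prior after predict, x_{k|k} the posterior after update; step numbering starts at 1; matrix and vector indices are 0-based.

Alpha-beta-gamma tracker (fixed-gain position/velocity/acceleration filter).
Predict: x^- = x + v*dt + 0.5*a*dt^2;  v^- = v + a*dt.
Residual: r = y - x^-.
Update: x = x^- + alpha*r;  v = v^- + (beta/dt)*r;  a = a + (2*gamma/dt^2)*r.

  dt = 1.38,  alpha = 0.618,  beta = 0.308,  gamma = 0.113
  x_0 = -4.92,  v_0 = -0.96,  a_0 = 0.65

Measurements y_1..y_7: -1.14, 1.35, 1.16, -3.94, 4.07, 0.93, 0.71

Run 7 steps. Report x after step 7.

x_post = 0.7046

step 1: x_pred=-5.6259  r=4.4859  x^+=-2.8536  v^+=0.9382  a^+=1.1823
step 2: x_pred=-0.4331  r=1.7831  x^+=0.6689  v^+=2.9678  a^+=1.3940
step 3: x_pred=6.0917  r=-4.9317  x^+=3.0439  v^+=3.7907  a^+=0.8087
step 4: x_pred=9.0452  r=-12.9852  x^+=1.0203  v^+=2.0086  a^+=-0.7323
step 5: x_pred=3.0949  r=0.9751  x^+=3.6975  v^+=1.2156  a^+=-0.6166
step 6: x_pred=4.7880  r=-3.8580  x^+=2.4038  v^+=-0.4963  a^+=-1.0744
step 7: x_pred=0.6958  r=0.0142  x^+=0.7046  v^+=-1.9758  a^+=-1.0727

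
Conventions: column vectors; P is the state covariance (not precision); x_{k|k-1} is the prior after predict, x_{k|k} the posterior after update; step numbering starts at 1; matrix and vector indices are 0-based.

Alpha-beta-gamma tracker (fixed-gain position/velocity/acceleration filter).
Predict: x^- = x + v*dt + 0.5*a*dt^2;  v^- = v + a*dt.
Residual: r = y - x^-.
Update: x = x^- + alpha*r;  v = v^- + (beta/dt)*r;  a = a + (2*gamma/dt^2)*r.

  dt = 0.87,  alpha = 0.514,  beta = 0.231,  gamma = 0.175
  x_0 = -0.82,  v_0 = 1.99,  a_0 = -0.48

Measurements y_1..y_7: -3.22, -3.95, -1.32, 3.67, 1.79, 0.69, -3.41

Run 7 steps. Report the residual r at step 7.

resid = -12.7867

step 1: x_pred=0.7296  r=-3.9496  x^+=-1.3005  v^+=0.5237  a^+=-2.3064
step 2: x_pred=-1.7177  r=-2.2323  x^+=-2.8651  v^+=-2.0756  a^+=-3.3386
step 3: x_pred=-5.9343  r=4.6143  x^+=-3.5626  v^+=-3.7550  a^+=-1.2049
step 4: x_pred=-7.2854  r=10.9554  x^+=-1.6543  v^+=-1.8944  a^+=3.8610
step 5: x_pred=-1.8412  r=3.6312  x^+=0.0252  v^+=2.4289  a^+=5.5401
step 6: x_pred=4.2350  r=-3.5450  x^+=2.4129  v^+=6.3075  a^+=3.9009
step 7: x_pred=9.3767  r=-12.7867  x^+=2.8043  v^+=6.3062  a^+=-2.0118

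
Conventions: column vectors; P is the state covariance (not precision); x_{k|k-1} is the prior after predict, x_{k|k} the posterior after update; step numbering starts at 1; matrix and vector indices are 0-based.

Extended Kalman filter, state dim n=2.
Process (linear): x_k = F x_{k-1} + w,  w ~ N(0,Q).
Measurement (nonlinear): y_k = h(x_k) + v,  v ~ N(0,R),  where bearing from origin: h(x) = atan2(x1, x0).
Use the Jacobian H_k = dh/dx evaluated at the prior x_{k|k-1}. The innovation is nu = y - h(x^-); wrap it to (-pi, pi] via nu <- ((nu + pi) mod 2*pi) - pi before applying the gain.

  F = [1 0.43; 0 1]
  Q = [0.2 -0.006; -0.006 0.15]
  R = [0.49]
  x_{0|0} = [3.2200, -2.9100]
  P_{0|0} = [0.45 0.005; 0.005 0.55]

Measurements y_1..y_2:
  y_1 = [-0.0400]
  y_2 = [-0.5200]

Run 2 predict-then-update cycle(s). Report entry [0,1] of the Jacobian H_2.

H_jac[0,1] = 0.1426

step 1: x^-=[1.9687, -2.9100]  P^-=[0.7560 0.2355; 0.2355 0.7000]  H_jac=[0.2357 0.1595]  S=[0.5675]  K=[0.3802; 0.2945]  nu=[0.9360]  x^+=[2.3246, -2.6343]  P^+=[0.6740 0.1719; 0.1719 0.6508]
step 2: x^-=[1.1918, -2.6343]  P^-=[1.1422 0.4458; 0.4458 0.8008]  H_jac=[0.3151 0.1426]  S=[0.6597]  K=[0.6419; 0.3860]  nu=[0.6259]  x^+=[1.5936, -2.3927]  P^+=[0.8704 0.2823; 0.2823 0.7025]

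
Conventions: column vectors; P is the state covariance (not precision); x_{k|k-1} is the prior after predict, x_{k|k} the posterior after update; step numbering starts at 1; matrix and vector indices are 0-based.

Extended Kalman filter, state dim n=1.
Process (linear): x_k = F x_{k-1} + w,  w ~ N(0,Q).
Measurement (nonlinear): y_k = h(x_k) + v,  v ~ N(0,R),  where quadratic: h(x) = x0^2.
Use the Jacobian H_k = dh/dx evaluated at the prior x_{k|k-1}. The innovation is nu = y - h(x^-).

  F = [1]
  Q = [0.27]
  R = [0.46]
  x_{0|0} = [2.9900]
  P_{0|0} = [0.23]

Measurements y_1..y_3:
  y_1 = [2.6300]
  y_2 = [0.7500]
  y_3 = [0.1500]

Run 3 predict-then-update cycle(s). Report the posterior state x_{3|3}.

step 1: x^-=[2.9900]  P^-=[0.5000]  H_jac=[5.9800]  S=[18.3402]  K=[0.1630]  nu=[-6.3101]  x^+=[1.9613]  P^+=[0.0125]
step 2: x^-=[1.9613]  P^-=[0.2825]  H_jac=[3.9225]  S=[4.8072]  K=[0.2305]  nu=[-3.0966]  x^+=[1.2474]  P^+=[0.0270]
step 3: x^-=[1.2474]  P^-=[0.2970]  H_jac=[2.4948]  S=[2.3087]  K=[0.3210]  nu=[-1.4059]  x^+=[0.7961]  P^+=[0.0592]

x_post = [0.7961]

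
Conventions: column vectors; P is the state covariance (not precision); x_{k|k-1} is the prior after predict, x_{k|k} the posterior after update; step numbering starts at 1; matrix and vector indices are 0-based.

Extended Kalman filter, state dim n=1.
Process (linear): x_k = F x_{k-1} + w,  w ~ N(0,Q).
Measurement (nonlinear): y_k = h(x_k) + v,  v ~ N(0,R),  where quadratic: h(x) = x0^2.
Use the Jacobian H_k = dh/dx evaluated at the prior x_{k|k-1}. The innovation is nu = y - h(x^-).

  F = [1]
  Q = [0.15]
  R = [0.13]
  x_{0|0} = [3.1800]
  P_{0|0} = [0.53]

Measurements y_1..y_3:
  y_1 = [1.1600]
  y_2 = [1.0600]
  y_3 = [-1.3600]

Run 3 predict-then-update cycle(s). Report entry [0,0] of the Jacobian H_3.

H_jac[0,0] = 2.4492

step 1: x^-=[3.1800]  P^-=[0.6800]  H_jac=[6.3600]  S=[27.6357]  K=[0.1565]  nu=[-8.9524]  x^+=[1.7790]  P^+=[0.0032]
step 2: x^-=[1.7790]  P^-=[0.1532]  H_jac=[3.5580]  S=[2.0694]  K=[0.2634]  nu=[-2.1049]  x^+=[1.2246]  P^+=[0.0096]
step 3: x^-=[1.2246]  P^-=[0.1596]  H_jac=[2.4492]  S=[1.0875]  K=[0.3595]  nu=[-2.8596]  x^+=[0.1966]  P^+=[0.0191]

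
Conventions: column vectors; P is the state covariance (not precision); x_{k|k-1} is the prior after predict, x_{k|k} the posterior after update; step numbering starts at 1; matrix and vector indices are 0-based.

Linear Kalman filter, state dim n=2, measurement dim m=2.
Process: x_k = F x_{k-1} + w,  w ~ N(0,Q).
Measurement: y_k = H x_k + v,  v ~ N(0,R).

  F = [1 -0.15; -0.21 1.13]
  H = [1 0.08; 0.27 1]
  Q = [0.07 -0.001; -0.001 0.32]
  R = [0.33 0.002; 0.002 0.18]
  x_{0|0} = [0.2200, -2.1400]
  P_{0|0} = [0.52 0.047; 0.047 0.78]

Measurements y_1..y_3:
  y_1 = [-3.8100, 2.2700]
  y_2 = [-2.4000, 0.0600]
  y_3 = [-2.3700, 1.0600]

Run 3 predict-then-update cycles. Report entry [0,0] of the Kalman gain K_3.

K[0,0] = 0.4271

step 1: x^-=[0.5410, -2.4644]  P^-=[0.5935 -0.1878; -0.1878 1.3166]  S=[0.9018 0.0757; 0.0757 1.4384]  K=[0.6459 -0.0532; -0.1661 0.8888]  nu=[-4.1538, 4.5883]  x^+=[-2.3857, 2.3034]  P^+=[0.2184 -0.0672; -0.0672 0.1778]
step 2: x^-=[-2.7312, 3.1038]  P^-=[0.3126 -0.1551; -0.1551 0.5886]  S=[0.6215 -0.0250; -0.0250 0.7076]  K=[0.4796 -0.0830; -0.1430 0.7676]  nu=[0.0829, -2.3064]  x^+=[-2.5000, 1.3217]  P^+=[0.1627 -0.0579; -0.0579 0.1535]
step 3: x^-=[-2.6983, 2.0185]  P^-=[0.2536 -0.1285; -0.1285 0.5507]  S=[0.5665 -0.0167; -0.0167 0.6798]  K=[0.4271 -0.0778; -0.1267 0.7559]  nu=[0.1668, -0.2300]  x^+=[-2.6091, 1.8235]  P^+=[0.1450 -0.0523; -0.0523 0.1499]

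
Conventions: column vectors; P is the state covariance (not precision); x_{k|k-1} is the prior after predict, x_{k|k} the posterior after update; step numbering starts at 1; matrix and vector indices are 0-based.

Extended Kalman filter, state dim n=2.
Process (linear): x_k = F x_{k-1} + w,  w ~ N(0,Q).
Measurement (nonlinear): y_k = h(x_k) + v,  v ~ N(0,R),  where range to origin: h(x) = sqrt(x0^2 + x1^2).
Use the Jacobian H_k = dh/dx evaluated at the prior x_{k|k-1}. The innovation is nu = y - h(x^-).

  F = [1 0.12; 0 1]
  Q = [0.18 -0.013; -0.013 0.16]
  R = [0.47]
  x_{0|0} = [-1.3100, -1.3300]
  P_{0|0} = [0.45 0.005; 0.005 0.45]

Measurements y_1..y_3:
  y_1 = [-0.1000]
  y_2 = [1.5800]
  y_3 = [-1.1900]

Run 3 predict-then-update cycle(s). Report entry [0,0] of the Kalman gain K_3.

step 1: x^-=[-1.4696, -1.3300]  P^-=[0.6377 0.0460; 0.0460 0.6100]  H_jac=[-0.7414 -0.6710]  S=[1.1410]  K=[-0.4414; -0.3886]  nu=[-2.0821]  x^+=[-0.5505, -0.5208]  P^+=[0.4153 -0.1497; -0.1497 0.4377]
step 2: x^-=[-0.6130, -0.5208]  P^-=[0.5657 -0.1102; -0.1102 0.5977]  H_jac=[-0.7621 -0.6475]  S=[0.9403]  K=[-0.3826; -0.3222]  nu=[0.7756]  x^+=[-0.9097, -0.7708]  P^+=[0.4281 -0.2261; -0.2261 0.5000]
step 3: x^-=[-1.0022, -0.7708]  P^-=[0.5610 -0.1791; -0.1791 0.6600]  H_jac=[-0.7927 -0.6096]  S=[0.8947]  K=[-0.3750; -0.2910]  nu=[-2.4543]  x^+=[-0.0818, -0.0565]  P^+=[0.4352 -0.2768; -0.2768 0.5843]

K[0,0] = -0.3750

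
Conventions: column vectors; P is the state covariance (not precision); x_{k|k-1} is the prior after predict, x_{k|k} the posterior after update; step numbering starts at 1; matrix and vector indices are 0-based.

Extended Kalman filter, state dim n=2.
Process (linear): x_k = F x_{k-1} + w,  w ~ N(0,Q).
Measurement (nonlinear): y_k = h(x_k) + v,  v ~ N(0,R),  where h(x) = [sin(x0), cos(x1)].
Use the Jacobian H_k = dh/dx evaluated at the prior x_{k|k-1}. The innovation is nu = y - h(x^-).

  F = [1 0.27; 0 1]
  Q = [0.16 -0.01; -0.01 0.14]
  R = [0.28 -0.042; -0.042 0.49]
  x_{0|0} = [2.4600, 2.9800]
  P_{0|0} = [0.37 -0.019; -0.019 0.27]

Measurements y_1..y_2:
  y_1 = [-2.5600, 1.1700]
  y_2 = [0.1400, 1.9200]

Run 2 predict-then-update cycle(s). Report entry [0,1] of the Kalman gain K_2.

step 1: x^-=[3.2646, 2.9800]  P^-=[0.5394 0.0439; 0.0439 0.4100]  H_jac=[-0.9924 0.0000; 0.0000 -0.1609]  S=[0.8113 -0.0350; -0.0350 0.5006]  K=[-0.6625 -0.0604; -0.0596 -0.1359]  nu=[-2.4373, 2.1570]  x^+=[4.7489, 2.8320]  P^+=[0.1843 0.0111; 0.0111 0.3984]
step 2: x^-=[5.5136, 2.8320]  P^-=[0.3794 0.1086; 0.1086 0.5384]  H_jac=[0.7182 0.0000; 0.0000 -0.3047]  S=[0.4757 -0.0658; -0.0658 0.5400]  K=[0.5740 0.0086; 0.1241 -0.2887]  nu=[0.8359, 2.8725]  x^+=[6.0181, 2.1064]  P^+=[0.2233 0.0653; 0.0653 0.4814]

K[0,1] = 0.0086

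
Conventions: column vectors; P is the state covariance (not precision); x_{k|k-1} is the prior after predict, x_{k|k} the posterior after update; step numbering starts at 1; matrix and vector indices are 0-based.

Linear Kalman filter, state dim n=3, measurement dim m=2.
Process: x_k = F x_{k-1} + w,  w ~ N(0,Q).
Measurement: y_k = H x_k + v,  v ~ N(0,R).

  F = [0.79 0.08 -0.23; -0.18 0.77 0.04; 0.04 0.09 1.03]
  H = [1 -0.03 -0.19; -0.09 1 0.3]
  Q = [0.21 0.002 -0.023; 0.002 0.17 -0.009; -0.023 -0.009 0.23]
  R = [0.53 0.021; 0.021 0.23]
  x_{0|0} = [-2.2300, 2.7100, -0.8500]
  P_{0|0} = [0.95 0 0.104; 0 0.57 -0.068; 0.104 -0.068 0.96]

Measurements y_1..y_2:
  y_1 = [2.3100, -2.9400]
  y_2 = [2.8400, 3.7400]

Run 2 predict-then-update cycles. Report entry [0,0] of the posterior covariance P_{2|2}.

P_post[0,0] = 0.2290

step 1: x^-=[-1.3494, 2.4541, -0.7208]  P^-=[0.8220 -0.0874 -0.1368; -0.0874 0.5346 -0.0101; -0.1368 -0.0101 1.2506]  S=[1.4548 -0.2693; -0.2693 0.9009]  K=[0.5750 -0.0528; 0.0435 0.6118; -0.1901 0.3621]  nu=[3.5961, -5.2993]  x^+=[0.9981, -0.6316, -3.3234]  P^+=[0.3223 -0.0005 0.0982; -0.0005 0.2090 -0.2247; 0.0982 -0.2247 1.0428]
step 2: x^-=[1.5023, -0.7989, -3.4400]  P^-=[0.4401 0.0054 -0.1932; 0.0054 0.2909 -0.1510; -0.1932 -0.1510 1.3049]  S=[1.0889 -0.1276; -0.1276 0.5608]  K=[0.4300 -0.0666; 0.0765 0.4545; -0.3566 0.3788]  nu=[0.6601, 5.7061]  x^+=[1.4061, 1.8451, -1.5141]  P^+=[0.2290 0.0108 0.0117; 0.0108 0.1776 -0.2348; 0.0117 -0.2348 1.0515]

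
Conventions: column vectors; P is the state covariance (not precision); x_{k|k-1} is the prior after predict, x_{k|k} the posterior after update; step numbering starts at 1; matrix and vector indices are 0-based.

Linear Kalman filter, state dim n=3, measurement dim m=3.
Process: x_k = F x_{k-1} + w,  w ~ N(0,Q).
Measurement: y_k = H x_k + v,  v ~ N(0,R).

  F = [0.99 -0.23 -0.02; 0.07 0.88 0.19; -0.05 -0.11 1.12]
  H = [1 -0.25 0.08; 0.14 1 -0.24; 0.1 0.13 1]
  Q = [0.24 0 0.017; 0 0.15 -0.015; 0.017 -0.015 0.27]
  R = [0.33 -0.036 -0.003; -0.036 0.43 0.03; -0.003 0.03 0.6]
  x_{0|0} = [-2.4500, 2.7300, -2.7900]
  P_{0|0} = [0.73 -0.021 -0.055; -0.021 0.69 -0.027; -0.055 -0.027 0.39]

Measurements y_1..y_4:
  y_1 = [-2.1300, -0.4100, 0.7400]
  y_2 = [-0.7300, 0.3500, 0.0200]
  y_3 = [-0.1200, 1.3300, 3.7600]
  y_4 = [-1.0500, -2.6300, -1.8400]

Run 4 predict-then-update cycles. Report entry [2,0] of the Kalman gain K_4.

K[2,0] = -0.0244

step 1: x^-=[-2.9976, 1.7008, -3.3026]  P^-=[1.0036 -0.1171 -0.0625; -0.1171 0.6889 -0.0301; -0.0625 -0.0301 0.7820]  S=[1.4314 -0.1857 0.0694; -0.1857 1.1695 -0.1043; 0.0694 -0.1043 1.3803]  K=[0.7379 0.1491 -0.0095; -0.1343 0.5674 0.0842; -0.0410 -0.1512 0.5498]  nu=[1.5570, -2.4838, 4.1213]  x^+=[-2.2581, 0.4295, -0.7251]  P^+=[0.2396 -0.0028 -0.0270; -0.0028 0.2600 0.0344; -0.0270 0.0344 0.3237]
step 2: x^-=[-2.3198, 0.0821, -0.7464]  P^-=[0.4914 -0.0468 -0.0340; -0.0468 0.3747 0.0594; -0.0340 0.0594 0.6743]  S=[0.8647 -0.1028 0.0344; -0.1028 0.8138 -0.0282; 0.0344 -0.0282 1.2930]  K=[0.5922 0.1117 -0.0064; -0.1101 0.4241 0.0922; -0.0289 -0.1173 0.5231]  nu=[1.6700, 0.4135, 0.9877]  x^+=[-1.2909, 0.1646, -0.3266]  P^+=[0.1918 -0.0053 -0.0207; -0.0053 0.2001 0.0429; -0.0207 0.0429 0.3069]
step 3: x^-=[-1.3093, -0.0076, -0.3194]  P^-=[0.4423 -0.0394 -0.0277; -0.0394 0.3301 0.0705; -0.0277 0.0705 0.6496]  S=[0.8095 -0.0909 0.0335; -0.0909 0.7632 -0.0164; 0.0335 -0.0164 1.2713]  K=[0.5678 0.1058 -0.0047; -0.1034 0.3929 0.0939; -0.0254 -0.1090 0.5152]  nu=[1.2129, 1.4442, 4.2113]  x^+=[-0.4874, 0.8297, 1.6622]  P^+=[0.1838 -0.0054 -0.0190; -0.0054 0.1869 0.0447; -0.0190 0.0447 0.3020]
step 4: x^-=[-0.7066, 1.0118, 1.7948]  P^-=[0.4337 -0.0371 -0.0261; -0.0371 0.3203 0.0726; -0.0261 0.0726 0.6427]  S=[0.7994 -0.0874 0.0338; -0.0874 0.7524 -0.0136; 0.0338 -0.0136 1.2651]  K=[0.5633 0.1050 -0.0041; -0.1012 0.3857 0.0942; -0.0244 -0.1069 0.5129]  nu=[-0.2340, -3.1121, -3.6957]  x^+=[-1.1502, -0.5129, 0.2378]  P^+=[0.1823 -0.0052 -0.0185; -0.0052 0.1838 0.0450; -0.0185 0.0450 0.3006]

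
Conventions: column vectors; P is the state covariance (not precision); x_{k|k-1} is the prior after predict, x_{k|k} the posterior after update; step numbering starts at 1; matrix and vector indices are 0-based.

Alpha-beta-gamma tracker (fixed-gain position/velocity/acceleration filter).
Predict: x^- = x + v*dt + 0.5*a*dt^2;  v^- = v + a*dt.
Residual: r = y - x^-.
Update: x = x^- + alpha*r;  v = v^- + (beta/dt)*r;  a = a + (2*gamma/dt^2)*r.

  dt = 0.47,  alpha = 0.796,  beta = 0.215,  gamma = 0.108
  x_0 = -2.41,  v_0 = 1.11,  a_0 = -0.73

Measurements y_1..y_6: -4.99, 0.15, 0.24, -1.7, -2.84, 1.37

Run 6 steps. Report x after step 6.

step 1: x_pred=-1.9689  r=-3.0211  x^+=-4.3737  v^+=-0.6151  a^+=-3.6841
step 2: x_pred=-5.0697  r=5.2197  x^+=-0.9148  v^+=0.0411  a^+=1.4199
step 3: x_pred=-0.7387  r=0.9787  x^+=0.0404  v^+=1.1562  a^+=2.3768
step 4: x_pred=0.8463  r=-2.5463  x^+=-1.1806  v^+=1.1085  a^+=-0.1130
step 5: x_pred=-0.6721  r=-2.1679  x^+=-2.3977  v^+=0.0637  a^+=-2.2328
step 6: x_pred=-2.6144  r=3.9844  x^+=0.5572  v^+=0.8369  a^+=1.6632

x_post = 0.5572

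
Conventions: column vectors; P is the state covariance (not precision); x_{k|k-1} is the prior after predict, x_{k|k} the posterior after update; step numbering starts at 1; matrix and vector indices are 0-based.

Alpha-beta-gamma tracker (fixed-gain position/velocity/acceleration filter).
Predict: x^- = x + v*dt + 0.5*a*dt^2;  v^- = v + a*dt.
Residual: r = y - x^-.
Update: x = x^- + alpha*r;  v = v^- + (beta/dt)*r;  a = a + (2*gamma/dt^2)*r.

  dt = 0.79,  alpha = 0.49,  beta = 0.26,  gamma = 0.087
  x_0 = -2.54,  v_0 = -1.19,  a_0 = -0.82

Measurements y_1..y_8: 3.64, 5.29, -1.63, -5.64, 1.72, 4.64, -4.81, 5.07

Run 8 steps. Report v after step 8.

step 1: x_pred=-3.7360  r=7.3760  x^+=-0.1218  v^+=0.5897  a^+=1.2364
step 2: x_pred=0.7300  r=4.5600  x^+=2.9644  v^+=3.0673  a^+=2.5078
step 3: x_pred=6.1701  r=-7.8001  x^+=2.3480  v^+=2.4813  a^+=0.3331
step 4: x_pred=4.4122  r=-10.0522  x^+=-0.5134  v^+=-0.5639  a^+=-2.4695
step 5: x_pred=-1.7294  r=3.4494  x^+=-0.0392  v^+=-1.3795  a^+=-1.5078
step 6: x_pred=-1.5995  r=6.2395  x^+=1.4578  v^+=-0.5171  a^+=0.2318
step 7: x_pred=1.1216  r=-5.9316  x^+=-1.7849  v^+=-2.2862  a^+=-1.4219
step 8: x_pred=-4.0347  r=9.1047  x^+=0.4266  v^+=-0.4131  a^+=1.1165

v_post = -0.4131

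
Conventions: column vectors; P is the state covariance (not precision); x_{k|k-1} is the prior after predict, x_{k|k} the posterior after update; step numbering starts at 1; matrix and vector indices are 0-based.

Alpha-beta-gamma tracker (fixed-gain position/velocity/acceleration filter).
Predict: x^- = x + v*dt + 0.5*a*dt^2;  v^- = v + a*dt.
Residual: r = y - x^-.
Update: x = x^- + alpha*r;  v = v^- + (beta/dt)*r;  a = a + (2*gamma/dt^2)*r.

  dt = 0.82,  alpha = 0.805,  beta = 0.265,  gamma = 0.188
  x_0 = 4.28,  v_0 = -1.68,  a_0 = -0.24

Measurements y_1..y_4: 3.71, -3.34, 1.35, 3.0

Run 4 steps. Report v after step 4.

v_post = -0.6218

step 1: x_pred=2.8217  r=0.8883  x^+=3.5368  v^+=-1.5897  a^+=0.2567
step 2: x_pred=2.3195  r=-5.6595  x^+=-2.2364  v^+=-3.2082  a^+=-2.9080
step 3: x_pred=-5.8448  r=7.1948  x^+=-0.0530  v^+=-3.2676  a^+=1.1152
step 4: x_pred=-2.3575  r=5.3575  x^+=1.9553  v^+=-0.6218  a^+=4.1111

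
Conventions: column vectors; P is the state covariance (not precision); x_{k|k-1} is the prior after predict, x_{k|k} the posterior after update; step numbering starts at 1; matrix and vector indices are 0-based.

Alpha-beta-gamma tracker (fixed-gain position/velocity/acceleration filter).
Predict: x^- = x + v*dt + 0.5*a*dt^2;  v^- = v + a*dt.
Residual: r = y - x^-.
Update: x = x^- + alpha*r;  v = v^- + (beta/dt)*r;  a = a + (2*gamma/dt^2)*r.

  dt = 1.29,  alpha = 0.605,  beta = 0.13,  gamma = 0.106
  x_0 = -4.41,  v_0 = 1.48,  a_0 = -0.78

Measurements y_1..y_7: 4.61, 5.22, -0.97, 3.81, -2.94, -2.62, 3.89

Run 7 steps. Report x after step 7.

step 1: x_pred=-3.1498  r=7.7598  x^+=1.5449  v^+=1.2558  a^+=0.2086
step 2: x_pred=3.3384  r=1.8816  x^+=4.4768  v^+=1.7145  a^+=0.4483
step 3: x_pred=7.0614  r=-8.0314  x^+=2.2024  v^+=1.4834  a^+=-0.5749
step 4: x_pred=3.6376  r=0.1724  x^+=3.7419  v^+=0.7591  a^+=-0.5529
step 5: x_pred=4.2611  r=-7.2011  x^+=-0.0956  v^+=-0.6798  a^+=-1.4703
step 6: x_pred=-2.1959  r=-0.4241  x^+=-2.4525  v^+=-2.6193  a^+=-1.5244
step 7: x_pred=-7.0997  r=10.9897  x^+=-0.4509  v^+=-3.4782  a^+=-0.1243

x_post = -0.4509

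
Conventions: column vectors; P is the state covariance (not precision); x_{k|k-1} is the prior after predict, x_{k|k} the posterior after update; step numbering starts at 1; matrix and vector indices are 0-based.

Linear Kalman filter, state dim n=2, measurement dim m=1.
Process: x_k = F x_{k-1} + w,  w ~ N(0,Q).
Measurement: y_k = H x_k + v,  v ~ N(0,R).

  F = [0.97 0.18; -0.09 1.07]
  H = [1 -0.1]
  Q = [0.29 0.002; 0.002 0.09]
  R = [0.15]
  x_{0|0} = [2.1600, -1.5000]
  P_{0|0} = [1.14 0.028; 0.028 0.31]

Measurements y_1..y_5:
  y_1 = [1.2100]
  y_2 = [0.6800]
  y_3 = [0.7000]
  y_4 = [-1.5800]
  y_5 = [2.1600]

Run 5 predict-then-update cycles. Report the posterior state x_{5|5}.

step 1: x^-=[1.8252, -1.7994]  P^-=[1.3824 -0.0092; -0.0092 0.4488]  S=[1.5388]  K=[0.8990; -0.0351]  nu=[-0.7951]  x^+=[1.1104, -1.7715]  P^+=[0.1388 0.0394; 0.0394 0.4469]
step 2: x^-=[0.7582, -1.9954]  P^-=[0.4488 0.1162; 0.1162 0.5951]  S=[0.5815]  K=[0.7518; 0.0975]  nu=[-0.2777]  x^+=[0.5494, -2.0225]  P^+=[0.1201 0.0736; 0.0736 0.5896]
step 3: x^-=[0.1689, -2.2135]  P^-=[0.4478 0.1803; 0.1803 0.7518]  S=[0.5693]  K=[0.7550; 0.1846]  nu=[0.3098]  x^+=[0.4027, -2.1563]  P^+=[0.1233 0.1009; 0.1009 0.7325]
step 4: x^-=[0.0025, -2.3435]  P^-=[0.4650 0.2354; 0.2354 0.9101]  S=[0.5770]  K=[0.7651; 0.2503]  nu=[-1.8169]  x^+=[-1.3875, -2.7982]  P^+=[0.1273 0.1249; 0.1249 0.8740]
step 5: x^-=[-1.8496, -2.8692]  P^-=[0.4817 0.2869; 0.2869 1.0676]  S=[0.5850]  K=[0.7744; 0.3079]  nu=[3.7227]  x^+=[1.0331, -1.7230]  P^+=[0.1309 0.1474; 0.1474 1.0122]

x_post = [1.0331, -1.7230]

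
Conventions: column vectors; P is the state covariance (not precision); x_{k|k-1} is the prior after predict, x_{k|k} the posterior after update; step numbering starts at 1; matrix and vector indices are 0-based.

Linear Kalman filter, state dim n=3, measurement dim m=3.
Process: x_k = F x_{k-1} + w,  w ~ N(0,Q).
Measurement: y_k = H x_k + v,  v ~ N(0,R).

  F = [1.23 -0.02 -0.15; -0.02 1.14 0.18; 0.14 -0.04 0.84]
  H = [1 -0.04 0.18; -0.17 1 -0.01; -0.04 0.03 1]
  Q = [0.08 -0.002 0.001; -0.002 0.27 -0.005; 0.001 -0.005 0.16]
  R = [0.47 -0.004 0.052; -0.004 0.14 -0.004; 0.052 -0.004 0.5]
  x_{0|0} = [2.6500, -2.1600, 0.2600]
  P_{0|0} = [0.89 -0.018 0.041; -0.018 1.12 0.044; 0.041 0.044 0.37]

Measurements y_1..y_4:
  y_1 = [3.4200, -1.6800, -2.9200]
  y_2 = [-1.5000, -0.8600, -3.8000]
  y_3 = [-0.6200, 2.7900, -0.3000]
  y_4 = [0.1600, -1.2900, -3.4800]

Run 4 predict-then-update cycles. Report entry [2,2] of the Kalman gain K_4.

step 1: x^-=[3.2637, -2.4686, 0.6758]  P^-=[1.4213 -0.0831 0.1505; -0.0831 1.7565 0.0367; 0.1505 0.0367 0.4472]  S=[1.9689 -0.3999 0.2191; -0.3999 1.9656 0.0688; 0.2191 0.0688 0.9414]  K=[0.7432 -0.0122 -0.0752; 0.1124 0.9233 0.0049; 0.0662 0.0009 0.4543]  nu=[-0.0641, 1.3502, -3.3912]  x^+=[3.4548, -1.2456, -0.8679]  P^+=[0.3452 0.0545 0.0133; 0.0545 0.1381 0.0026; 0.0133 0.0026 0.2311]
step 2: x^-=[4.4045, -1.6453, -0.1955]  P^-=[0.6000 0.0590 0.0420; 0.0590 0.4556 0.0340; 0.0420 0.0340 0.3324]  S=[1.0914 -0.0610 0.1297; -0.0610 0.5923 0.0346; 0.1297 0.0346 0.8323]  K=[0.5614 -0.0118 -0.0632; 0.0843 0.7597 0.0097; 0.0469 0.0217 0.3903]  nu=[-5.9351, 1.5321, -3.3789]  x^+=[1.2682, -1.0143, -1.7595]  P^+=[0.2610 0.0408 0.0069; 0.0408 0.1130 0.0044; 0.0069 0.0044 0.1977]
step 3: x^-=[1.8441, -1.4984, -1.2598]  P^-=[0.4749 0.0416 0.0259; 0.0416 0.4232 0.0298; 0.0259 0.0298 0.3056]  S=[0.9610 -0.0559 0.1135; -0.0559 0.5623 0.0324; 0.1135 0.0324 0.8064]  K=[0.5034 -0.0164 -0.0601; 0.0735 0.7463 0.0103; 0.0403 0.0223 0.3723]  nu=[-2.2972, 4.5893, 1.0785]  x^+=[0.5476, 1.7686, -0.8484]  P^+=[0.2342 0.0358 0.0045; 0.0358 0.1103 0.0041; 0.0045 0.0041 0.1882]
step 4: x^-=[0.7654, 1.8525, -0.7068]  P^-=[0.4351 0.0351 0.0203; 0.0351 0.4195 0.0275; 0.0203 0.0275 0.2979]  S=[0.9196 -0.0558 0.1081; -0.0558 0.5597 0.0310; 0.1081 0.0310 0.7989]  K=[0.4815 -0.0185 -0.0594; 0.0693 0.7447 0.0101; 0.0374 0.0210 0.3671]  nu=[-0.4041, -3.0195, -2.7982]  x^+=[0.7929, -0.4525, -1.8123]  P^+=[0.2240 0.0338 0.0033; 0.0338 0.1097 0.0037; 0.0033 0.0037 0.1854]

K[2,2] = 0.3671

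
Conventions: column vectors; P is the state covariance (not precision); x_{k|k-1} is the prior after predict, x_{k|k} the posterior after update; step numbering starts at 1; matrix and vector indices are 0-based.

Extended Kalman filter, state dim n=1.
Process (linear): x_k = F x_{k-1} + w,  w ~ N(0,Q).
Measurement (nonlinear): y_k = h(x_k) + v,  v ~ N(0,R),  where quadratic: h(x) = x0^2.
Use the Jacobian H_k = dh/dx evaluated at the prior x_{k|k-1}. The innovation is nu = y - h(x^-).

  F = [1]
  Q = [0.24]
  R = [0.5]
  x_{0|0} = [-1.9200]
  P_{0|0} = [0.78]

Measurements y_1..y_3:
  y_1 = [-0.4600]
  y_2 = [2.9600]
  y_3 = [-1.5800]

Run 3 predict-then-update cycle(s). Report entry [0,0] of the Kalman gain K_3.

K[0,0] = -0.2660

step 1: x^-=[-1.9200]  P^-=[1.0200]  H_jac=[-3.8400]  S=[15.5405]  K=[-0.2520]  nu=[-4.1464]  x^+=[-0.8749]  P^+=[0.0328]
step 2: x^-=[-0.8749]  P^-=[0.2728]  H_jac=[-1.7499]  S=[1.3354]  K=[-0.3575]  nu=[2.1945]  x^+=[-1.6595]  P^+=[0.1021]
step 3: x^-=[-1.6595]  P^-=[0.3421]  H_jac=[-3.3189]  S=[4.2688]  K=[-0.2660]  nu=[-4.3338]  x^+=[-0.5066]  P^+=[0.0401]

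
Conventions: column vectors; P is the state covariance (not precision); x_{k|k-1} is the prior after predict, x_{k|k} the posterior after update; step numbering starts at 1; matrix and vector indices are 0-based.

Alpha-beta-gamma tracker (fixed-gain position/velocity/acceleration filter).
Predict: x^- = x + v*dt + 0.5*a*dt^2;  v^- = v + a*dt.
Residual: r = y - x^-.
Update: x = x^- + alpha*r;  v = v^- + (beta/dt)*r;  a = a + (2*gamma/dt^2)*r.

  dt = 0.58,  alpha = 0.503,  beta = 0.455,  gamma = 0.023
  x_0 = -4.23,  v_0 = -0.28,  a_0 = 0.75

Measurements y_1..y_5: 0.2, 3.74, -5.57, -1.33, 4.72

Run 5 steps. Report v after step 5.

step 1: x_pred=-4.2663  r=4.4663  x^+=-2.0197  v^+=3.6587  a^+=1.3607
step 2: x_pred=0.3312  r=3.4088  x^+=2.0458  v^+=7.1221  a^+=1.8269
step 3: x_pred=6.4839  r=-12.0539  x^+=0.4208  v^+=-1.2744  a^+=0.1786
step 4: x_pred=-0.2883  r=-1.0417  x^+=-0.8123  v^+=-1.9880  a^+=0.0361
step 5: x_pred=-1.9593  r=6.6793  x^+=1.4004  v^+=3.2727  a^+=0.9495

v_post = 3.2727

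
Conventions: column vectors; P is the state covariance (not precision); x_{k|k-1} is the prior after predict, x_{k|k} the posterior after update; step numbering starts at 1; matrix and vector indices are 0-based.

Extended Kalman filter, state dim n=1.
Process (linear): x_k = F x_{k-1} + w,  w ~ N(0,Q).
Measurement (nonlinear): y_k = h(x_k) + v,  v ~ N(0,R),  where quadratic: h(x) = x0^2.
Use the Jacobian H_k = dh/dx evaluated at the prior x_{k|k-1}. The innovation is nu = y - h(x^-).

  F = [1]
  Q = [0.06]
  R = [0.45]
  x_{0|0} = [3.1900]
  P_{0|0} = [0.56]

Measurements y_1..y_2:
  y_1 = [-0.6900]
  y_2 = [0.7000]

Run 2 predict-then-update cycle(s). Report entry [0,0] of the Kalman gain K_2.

K[0,0] = 0.1951

step 1: x^-=[3.1900]  P^-=[0.6200]  H_jac=[6.3800]  S=[25.6867]  K=[0.1540]  nu=[-10.8661]  x^+=[1.5167]  P^+=[0.0109]
step 2: x^-=[1.5167]  P^-=[0.0709]  H_jac=[3.0334]  S=[1.1020]  K=[0.1951]  nu=[-1.6003]  x^+=[1.2045]  P^+=[0.0289]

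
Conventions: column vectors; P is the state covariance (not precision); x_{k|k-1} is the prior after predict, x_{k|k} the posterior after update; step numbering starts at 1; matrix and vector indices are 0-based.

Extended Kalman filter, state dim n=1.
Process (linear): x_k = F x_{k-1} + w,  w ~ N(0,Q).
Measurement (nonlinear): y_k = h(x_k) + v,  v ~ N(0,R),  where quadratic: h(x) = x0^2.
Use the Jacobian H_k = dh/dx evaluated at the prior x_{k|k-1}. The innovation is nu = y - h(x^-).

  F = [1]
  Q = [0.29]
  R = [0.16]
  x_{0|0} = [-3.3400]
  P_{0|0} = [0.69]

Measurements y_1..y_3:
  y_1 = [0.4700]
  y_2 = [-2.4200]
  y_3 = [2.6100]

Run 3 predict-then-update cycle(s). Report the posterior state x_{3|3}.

x_post = [-1.8767]

step 1: x^-=[-3.3400]  P^-=[0.9800]  H_jac=[-6.6800]  S=[43.8900]  K=[-0.1492]  nu=[-10.6856]  x^+=[-1.7462]  P^+=[0.0036]
step 2: x^-=[-1.7462]  P^-=[0.2936]  H_jac=[-3.4924]  S=[3.7406]  K=[-0.2741]  nu=[-5.4692]  x^+=[-0.2471]  P^+=[0.0126]
step 3: x^-=[-0.2471]  P^-=[0.3026]  H_jac=[-0.4943]  S=[0.2339]  K=[-0.6393]  nu=[2.5489]  x^+=[-1.8767]  P^+=[0.2069]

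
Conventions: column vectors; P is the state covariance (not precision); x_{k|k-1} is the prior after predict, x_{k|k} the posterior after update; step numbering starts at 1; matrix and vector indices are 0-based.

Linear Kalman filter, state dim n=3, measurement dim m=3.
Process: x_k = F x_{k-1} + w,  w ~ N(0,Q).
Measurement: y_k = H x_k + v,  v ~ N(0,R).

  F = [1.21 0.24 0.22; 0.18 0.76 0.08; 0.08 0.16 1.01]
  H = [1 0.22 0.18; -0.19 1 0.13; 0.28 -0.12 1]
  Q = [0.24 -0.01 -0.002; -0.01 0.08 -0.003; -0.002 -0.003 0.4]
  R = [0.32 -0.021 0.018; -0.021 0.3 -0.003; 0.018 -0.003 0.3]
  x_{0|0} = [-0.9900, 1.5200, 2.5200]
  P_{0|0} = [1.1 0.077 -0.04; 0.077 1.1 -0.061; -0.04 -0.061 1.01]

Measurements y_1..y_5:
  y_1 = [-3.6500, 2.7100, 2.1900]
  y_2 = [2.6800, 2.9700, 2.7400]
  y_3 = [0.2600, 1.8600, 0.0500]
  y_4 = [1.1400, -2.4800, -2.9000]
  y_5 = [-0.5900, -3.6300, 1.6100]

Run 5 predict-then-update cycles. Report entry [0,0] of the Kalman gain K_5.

step 1: x^-=[-0.2787, 1.1786, 2.7092]  P^-=[1.9797 0.5053 0.3210; 0.5053 0.7700 0.1800; 0.3210 0.1800 1.4413]  S=[2.7359 0.3584 1.1548; 0.3584 1.0047 0.2675; 1.1548 0.2675 2.0102]  K=[0.8217 -0.1092 -0.0523; 0.2142 0.6429 -0.0946; -0.1328 0.1369 0.8090]  nu=[-4.1182, 1.1263, -0.2997]  x^+=[-3.7701, 1.0490, 3.1678]  P^+=[0.2753 0.0124 -0.0762; 0.0124 0.1919 -0.0069; -0.0762 -0.0069 0.2604]
step 2: x^-=[-3.6132, 0.3720, 3.0657]  P^-=[0.6326 0.0898 -0.0038; 0.0898 0.2018 0.0267; -0.0038 0.0267 0.6581]  S=[1.0240 0.0098 0.3043; 0.0098 0.5088 0.0788; 0.3043 0.0788 0.9960]  K=[0.6456 -0.0688 -0.0286; 0.1459 0.3743 -0.0464; -0.0833 0.1196 0.6724]  nu=[5.6595, 1.5129, 0.7307]  x^+=[-0.0844, 1.7302, 3.2666]  P^+=[0.2144 0.0138 -0.0551; 0.0138 0.1123 -0.0028; -0.0551 -0.0028 0.2150]
step 3: x^-=[1.0318, 1.5611, 3.5693]  P^-=[0.5492 0.0662 0.0046; 0.0662 0.1551 0.0198; 0.0046 0.0198 0.6141]  S=[0.9289 -0.0088 0.2831; -0.0088 0.4650 0.0678; 0.2831 0.0678 0.9528]  K=[0.6131 -0.0662 -0.0196; 0.1270 0.3201 -0.0398; -0.0702 0.1153 0.6560]  nu=[-1.7577, 0.0309, -3.6209]  x^+=[0.0230, 1.4920, 1.3208]  P^+=[0.2035 0.0125 -0.0501; 0.0125 0.0962 -0.0026; -0.0501 -0.0026 0.2089]
step 4: x^-=[0.6764, 1.2437, 1.5746]  P^-=[0.5339 0.0603 0.0076; 0.0603 0.1452 0.0182; 0.0076 0.0182 0.6083]  S=[0.9113 -0.0140 0.2813; -0.0140 0.4562 0.0652; 0.2813 0.0652 0.9481]  K=[0.6061 -0.0670 -0.0171; 0.1214 0.3075 -0.0386; -0.0670 0.1145 0.6535]  nu=[-0.0935, -3.7999, -4.5147]  x^+=[0.9517, 0.2378, -1.8049]  P^+=[0.2013 0.0118 -0.0490; 0.0118 0.0924 -0.0025; -0.0490 -0.0025 0.2079]
step 5: x^-=[0.8116, 0.2077, -1.7088]  P^-=[0.5306 0.0586 0.0084; 0.0586 0.1427 0.0178; 0.0084 0.0178 0.6073]  S=[0.9074 -0.0156 0.2810; -0.0156 0.4541 0.0646; 0.2810 0.0646 0.9474]  K=[0.6046 -0.0676 -0.0165; 0.1198 0.3045 -0.0382; -0.0663 0.1144 0.6531]  nu=[-1.1397, -3.4613, 3.1164]  x^+=[0.3050, -1.1018, 0.0060]  P^+=[0.2008 0.0116 -0.0487; 0.0116 0.0915 -0.0025; -0.0487 -0.0025 0.2077]

K[0,0] = 0.6046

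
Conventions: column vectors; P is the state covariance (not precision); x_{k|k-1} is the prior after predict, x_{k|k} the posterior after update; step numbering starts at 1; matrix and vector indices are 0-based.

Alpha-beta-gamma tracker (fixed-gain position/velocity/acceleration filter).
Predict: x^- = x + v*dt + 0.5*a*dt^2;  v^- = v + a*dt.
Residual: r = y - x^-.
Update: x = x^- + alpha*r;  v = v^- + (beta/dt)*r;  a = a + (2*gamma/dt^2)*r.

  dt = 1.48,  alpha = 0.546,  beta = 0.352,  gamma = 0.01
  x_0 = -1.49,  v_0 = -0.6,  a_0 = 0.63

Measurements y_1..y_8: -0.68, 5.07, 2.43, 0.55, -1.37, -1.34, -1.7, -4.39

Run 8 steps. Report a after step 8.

step 1: x_pred=-1.6880  r=1.0080  x^+=-1.1376  v^+=0.5721  a^+=0.6392
step 2: x_pred=0.4092  r=4.6608  x^+=2.9540  v^+=2.6267  a^+=0.6818
step 3: x_pred=7.5882  r=-5.1582  x^+=4.7718  v^+=2.4089  a^+=0.6347
step 4: x_pred=9.0320  r=-8.4820  x^+=4.4008  v^+=1.3308  a^+=0.5572
step 5: x_pred=6.9807  r=-8.3507  x^+=2.4212  v^+=0.1694  a^+=0.4810
step 6: x_pred=3.1987  r=-4.5387  x^+=0.7206  v^+=-0.1982  a^+=0.4395
step 7: x_pred=0.9085  r=-2.6085  x^+=-0.5157  v^+=-0.1682  a^+=0.4157
step 8: x_pred=-0.3093  r=-4.0807  x^+=-2.5374  v^+=-0.5235  a^+=0.3784

a_post = 0.3784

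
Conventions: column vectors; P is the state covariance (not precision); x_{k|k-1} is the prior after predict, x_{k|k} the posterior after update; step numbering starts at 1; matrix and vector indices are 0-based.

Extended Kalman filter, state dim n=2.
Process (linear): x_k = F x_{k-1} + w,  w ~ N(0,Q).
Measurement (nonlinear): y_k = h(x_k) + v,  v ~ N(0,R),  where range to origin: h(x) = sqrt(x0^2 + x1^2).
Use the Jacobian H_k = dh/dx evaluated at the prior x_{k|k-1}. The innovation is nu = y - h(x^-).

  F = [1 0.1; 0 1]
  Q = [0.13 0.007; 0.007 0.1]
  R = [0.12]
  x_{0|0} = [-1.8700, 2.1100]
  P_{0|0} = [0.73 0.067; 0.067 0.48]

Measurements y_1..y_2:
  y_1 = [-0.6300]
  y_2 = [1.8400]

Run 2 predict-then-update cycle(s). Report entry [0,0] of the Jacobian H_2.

step 1: x^-=[-1.6590, 2.1100]  P^-=[0.8782 0.1220; 0.1220 0.5800]  H_jac=[-0.6181 0.7861]  S=[0.6954]  K=[-0.6427; 0.5472]  nu=[-3.3141]  x^+=[0.4709, 0.2964]  P^+=[0.5910 0.3666; 0.3666 0.3718]
step 2: x^-=[0.5005, 0.2964]  P^-=[0.7980 0.4107; 0.4107 0.4718]  H_jac=[0.8605 0.5095]  S=[1.1935]  K=[0.7507; 0.4975]  nu=[1.2583]  x^+=[1.4452, 0.9224]  P^+=[0.1254 -0.0350; -0.0350 0.1763]

H_jac[0,0] = 0.8605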